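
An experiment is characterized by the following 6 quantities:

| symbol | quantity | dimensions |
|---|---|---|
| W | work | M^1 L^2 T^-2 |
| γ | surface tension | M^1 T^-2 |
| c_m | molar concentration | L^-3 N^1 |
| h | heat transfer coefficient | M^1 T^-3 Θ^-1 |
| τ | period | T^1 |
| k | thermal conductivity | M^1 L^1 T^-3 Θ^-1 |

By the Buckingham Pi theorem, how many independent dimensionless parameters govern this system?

There are 6 variables and 5 base dimensions (M, L, T, Θ, N).
The dimension matrix has rank 5.
Independent dimensionless groups: 6 − 5 = 1.

1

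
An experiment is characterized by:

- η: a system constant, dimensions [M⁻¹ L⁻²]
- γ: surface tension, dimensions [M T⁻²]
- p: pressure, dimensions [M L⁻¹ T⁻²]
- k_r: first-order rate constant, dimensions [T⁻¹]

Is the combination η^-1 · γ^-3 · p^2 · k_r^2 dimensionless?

Sum the exponent of each base dimension across the product:
  M: −[η]_M − 3·[γ]_M + 2·[p]_M + 2·[k_r]_M = −(-1) − 3·(1) + 2·(1) + 2·(0) = 0
  L: −[η]_L − 3·[γ]_L + 2·[p]_L + 2·[k_r]_L = −(-2) − 3·(0) + 2·(-1) + 2·(0) = 0
  T: −[η]_T − 3·[γ]_T + 2·[p]_T + 2·[k_r]_T = −(0) − 3·(-2) + 2·(-2) + 2·(-1) = 0
All base exponents vanish — dimensionless.

yes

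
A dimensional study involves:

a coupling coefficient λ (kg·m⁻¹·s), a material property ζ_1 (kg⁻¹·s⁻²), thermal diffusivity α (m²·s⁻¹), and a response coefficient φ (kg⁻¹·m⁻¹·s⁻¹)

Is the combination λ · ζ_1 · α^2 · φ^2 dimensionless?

no

Sum the exponent of each base dimension across the product:
  M: [λ]_M + [ζ_1]_M + 2·[α]_M + 2·[φ]_M = (1) + (-1) + 2·(0) + 2·(-1) = -2
  L: [λ]_L + [ζ_1]_L + 2·[α]_L + 2·[φ]_L = (-1) + (0) + 2·(2) + 2·(-1) = 1
  T: [λ]_T + [ζ_1]_T + 2·[α]_T + 2·[φ]_T = (1) + (-2) + 2·(-1) + 2·(-1) = -5
Net dimensions [M⁻² L T⁻⁵] ≠ [1] — not dimensionless.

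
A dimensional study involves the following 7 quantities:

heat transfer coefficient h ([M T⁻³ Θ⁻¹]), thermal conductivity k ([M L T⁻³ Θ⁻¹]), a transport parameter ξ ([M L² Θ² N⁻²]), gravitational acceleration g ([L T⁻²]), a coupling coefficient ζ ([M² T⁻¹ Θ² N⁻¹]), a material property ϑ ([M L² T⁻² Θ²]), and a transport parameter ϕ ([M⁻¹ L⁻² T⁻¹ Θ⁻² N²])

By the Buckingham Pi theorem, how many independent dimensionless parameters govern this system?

There are 7 variables and 5 base dimensions (M, L, T, Θ, N).
The dimension matrix has rank 5.
Independent dimensionless groups: 7 − 5 = 2.

2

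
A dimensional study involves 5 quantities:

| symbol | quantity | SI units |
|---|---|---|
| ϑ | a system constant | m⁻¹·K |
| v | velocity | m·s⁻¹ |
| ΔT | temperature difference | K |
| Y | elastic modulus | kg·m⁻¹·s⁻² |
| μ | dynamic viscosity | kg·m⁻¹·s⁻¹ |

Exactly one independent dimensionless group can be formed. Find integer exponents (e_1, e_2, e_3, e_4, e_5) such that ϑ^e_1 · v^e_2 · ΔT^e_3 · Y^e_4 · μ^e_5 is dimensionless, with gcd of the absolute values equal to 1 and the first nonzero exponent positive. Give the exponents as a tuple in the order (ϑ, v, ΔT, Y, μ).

M: e_1·(0) + e_2·(0) + e_3·(0) + e_4·(1) + e_5·(1) = 0
L: e_1·(-1) + e_2·(1) + e_3·(0) + e_4·(-1) + e_5·(-1) = 0
T: e_1·(0) + e_2·(-1) + e_3·(0) + e_4·(-2) + e_5·(-1) = 0
Θ: e_1·(1) + e_2·(0) + e_3·(1) + e_4·(0) + e_5·(0) = 0
Solving this homogeneous linear system for the smallest-integer solution (first nonzero entry positive) gives (1, 1, -1, -1, 1).

(1, 1, -1, -1, 1)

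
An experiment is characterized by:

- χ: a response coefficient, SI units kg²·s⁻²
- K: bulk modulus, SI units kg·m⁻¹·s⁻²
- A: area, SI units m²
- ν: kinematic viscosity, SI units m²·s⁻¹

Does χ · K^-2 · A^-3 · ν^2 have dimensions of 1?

yes

Sum the exponent of each base dimension across the product:
  M: [χ]_M − 2·[K]_M − 3·[A]_M + 2·[ν]_M = (2) − 2·(1) − 3·(0) + 2·(0) = 0
  L: [χ]_L − 2·[K]_L − 3·[A]_L + 2·[ν]_L = (0) − 2·(-1) − 3·(2) + 2·(2) = 0
  T: [χ]_T − 2·[K]_T − 3·[A]_T + 2·[ν]_T = (-2) − 2·(-2) − 3·(0) + 2·(-1) = 0
All base exponents vanish — dimensionless.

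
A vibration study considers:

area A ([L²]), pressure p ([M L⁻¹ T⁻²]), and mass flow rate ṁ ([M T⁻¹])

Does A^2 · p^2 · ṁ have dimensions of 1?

Sum the exponent of each base dimension across the product:
  M: 2·[A]_M + 2·[p]_M + [ṁ]_M = 2·(0) + 2·(1) + (1) = 3
  L: 2·[A]_L + 2·[p]_L + [ṁ]_L = 2·(2) + 2·(-1) + (0) = 2
  T: 2·[A]_T + 2·[p]_T + [ṁ]_T = 2·(0) + 2·(-2) + (-1) = -5
Net dimensions [M³ L² T⁻⁵] ≠ [1] — not dimensionless.

no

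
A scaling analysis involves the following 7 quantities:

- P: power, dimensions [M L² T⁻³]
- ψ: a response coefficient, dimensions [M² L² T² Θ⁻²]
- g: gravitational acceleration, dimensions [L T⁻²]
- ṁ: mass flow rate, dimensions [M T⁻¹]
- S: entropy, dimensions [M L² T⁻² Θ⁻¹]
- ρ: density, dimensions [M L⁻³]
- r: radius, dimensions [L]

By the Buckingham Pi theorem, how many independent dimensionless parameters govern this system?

There are 7 variables and 4 base dimensions (M, L, T, Θ).
The dimension matrix has rank 4.
Independent dimensionless groups: 7 − 4 = 3.

3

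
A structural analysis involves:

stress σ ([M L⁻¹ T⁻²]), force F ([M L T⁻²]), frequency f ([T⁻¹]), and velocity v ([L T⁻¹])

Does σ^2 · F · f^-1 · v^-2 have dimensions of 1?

no

Sum the exponent of each base dimension across the product:
  M: 2·[σ]_M + [F]_M − [f]_M − 2·[v]_M = 2·(1) + (1) − (0) − 2·(0) = 3
  L: 2·[σ]_L + [F]_L − [f]_L − 2·[v]_L = 2·(-1) + (1) − (0) − 2·(1) = -3
  T: 2·[σ]_T + [F]_T − [f]_T − 2·[v]_T = 2·(-2) + (-2) − (-1) − 2·(-1) = -3
Net dimensions [M³ L⁻³ T⁻³] ≠ [1] — not dimensionless.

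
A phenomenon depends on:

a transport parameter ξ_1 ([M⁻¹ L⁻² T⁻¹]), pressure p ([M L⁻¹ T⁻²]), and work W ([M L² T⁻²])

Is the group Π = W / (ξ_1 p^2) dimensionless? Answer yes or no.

no

Sum the exponent of each base dimension across the product:
  M: −[ξ_1]_M − 2·[p]_M + [W]_M = −(-1) − 2·(1) + (1) = 0
  L: −[ξ_1]_L − 2·[p]_L + [W]_L = −(-2) − 2·(-1) + (2) = 6
  T: −[ξ_1]_T − 2·[p]_T + [W]_T = −(-1) − 2·(-2) + (-2) = 3
Net dimensions [L⁶ T³] ≠ [1] — not dimensionless.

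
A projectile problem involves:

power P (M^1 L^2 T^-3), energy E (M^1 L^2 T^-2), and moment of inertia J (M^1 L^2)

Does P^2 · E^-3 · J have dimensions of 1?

yes

Sum the exponent of each base dimension across the product:
  M: 2·[P]_M − 3·[E]_M + [J]_M = 2·(1) − 3·(1) + (1) = 0
  L: 2·[P]_L − 3·[E]_L + [J]_L = 2·(2) − 3·(2) + (2) = 0
  T: 2·[P]_T − 3·[E]_T + [J]_T = 2·(-3) − 3·(-2) + (0) = 0
All base exponents vanish — dimensionless.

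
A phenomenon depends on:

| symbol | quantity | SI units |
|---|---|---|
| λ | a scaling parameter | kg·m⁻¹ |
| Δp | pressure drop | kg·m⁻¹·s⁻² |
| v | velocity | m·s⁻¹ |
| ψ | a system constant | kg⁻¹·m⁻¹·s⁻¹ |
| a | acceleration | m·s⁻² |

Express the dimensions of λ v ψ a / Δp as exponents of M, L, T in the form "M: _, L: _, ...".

M: -1, L: 1, T: -2

Collect each base-dimension exponent across the product:
  M: (1) − (1) + (0) + (-1) + (0) = -1
  L: (-1) − (-1) + (1) + (-1) + (1) = 1
  T: (0) − (-2) + (-1) + (-1) + (-2) = -2
So the dimensions are [M⁻¹ L T⁻²].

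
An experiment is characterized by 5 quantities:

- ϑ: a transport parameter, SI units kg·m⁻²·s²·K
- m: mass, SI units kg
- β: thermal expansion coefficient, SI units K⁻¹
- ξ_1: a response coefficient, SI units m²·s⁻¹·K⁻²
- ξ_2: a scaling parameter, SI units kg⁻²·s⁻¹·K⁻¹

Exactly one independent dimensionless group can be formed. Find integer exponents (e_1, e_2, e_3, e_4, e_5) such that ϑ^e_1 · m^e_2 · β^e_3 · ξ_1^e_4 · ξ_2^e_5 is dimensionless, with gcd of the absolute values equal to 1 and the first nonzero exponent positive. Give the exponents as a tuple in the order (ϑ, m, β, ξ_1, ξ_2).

(1, 1, -2, 1, 1)

M: e_1·(1) + e_2·(1) + e_3·(0) + e_4·(0) + e_5·(-2) = 0
L: e_1·(-2) + e_2·(0) + e_3·(0) + e_4·(2) + e_5·(0) = 0
T: e_1·(2) + e_2·(0) + e_3·(0) + e_4·(-1) + e_5·(-1) = 0
Θ: e_1·(1) + e_2·(0) + e_3·(-1) + e_4·(-2) + e_5·(-1) = 0
Solving this homogeneous linear system for the smallest-integer solution (first nonzero entry positive) gives (1, 1, -2, 1, 1).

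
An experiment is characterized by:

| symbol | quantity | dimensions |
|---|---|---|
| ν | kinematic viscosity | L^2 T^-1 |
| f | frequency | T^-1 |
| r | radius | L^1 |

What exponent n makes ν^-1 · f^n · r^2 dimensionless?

Balance the T exponent: (-1)·n from f, plus −(-1) + 2·(0) = 1 from the rest, must sum to zero.
−n + 1 = 0, so n = 1.

1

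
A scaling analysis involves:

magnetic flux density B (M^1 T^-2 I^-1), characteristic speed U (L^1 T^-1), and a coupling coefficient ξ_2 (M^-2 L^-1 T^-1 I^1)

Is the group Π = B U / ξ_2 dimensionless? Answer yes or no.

Sum the exponent of each base dimension across the product:
  M: [B]_M + [U]_M − [ξ_2]_M = (1) + (0) − (-2) = 3
  L: [B]_L + [U]_L − [ξ_2]_L = (0) + (1) − (-1) = 2
  T: [B]_T + [U]_T − [ξ_2]_T = (-2) + (-1) − (-1) = -2
  I: [B]_I + [U]_I − [ξ_2]_I = (-1) + (0) − (1) = -2
Net dimensions [M³ L² T⁻² I⁻²] ≠ [1] — not dimensionless.

no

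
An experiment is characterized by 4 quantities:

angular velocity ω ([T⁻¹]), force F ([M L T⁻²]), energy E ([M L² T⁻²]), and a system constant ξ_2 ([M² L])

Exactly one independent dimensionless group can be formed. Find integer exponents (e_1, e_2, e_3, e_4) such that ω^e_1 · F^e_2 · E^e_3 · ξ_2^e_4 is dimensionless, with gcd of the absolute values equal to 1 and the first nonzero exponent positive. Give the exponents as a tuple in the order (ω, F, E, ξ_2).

(4, -3, 1, 1)

M: e_1·(0) + e_2·(1) + e_3·(1) + e_4·(2) = 0
L: e_1·(0) + e_2·(1) + e_3·(2) + e_4·(1) = 0
T: e_1·(-1) + e_2·(-2) + e_3·(-2) + e_4·(0) = 0
Solving this homogeneous linear system for the smallest-integer solution (first nonzero entry positive) gives (4, -3, 1, 1).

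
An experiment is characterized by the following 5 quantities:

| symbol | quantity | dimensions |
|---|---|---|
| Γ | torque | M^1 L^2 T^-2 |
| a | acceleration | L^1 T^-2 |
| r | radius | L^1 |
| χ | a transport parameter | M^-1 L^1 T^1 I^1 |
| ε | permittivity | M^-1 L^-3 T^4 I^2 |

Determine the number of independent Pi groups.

There are 5 variables and 4 base dimensions (M, L, T, I).
The dimension matrix has rank 4.
Independent dimensionless groups: 5 − 4 = 1.

1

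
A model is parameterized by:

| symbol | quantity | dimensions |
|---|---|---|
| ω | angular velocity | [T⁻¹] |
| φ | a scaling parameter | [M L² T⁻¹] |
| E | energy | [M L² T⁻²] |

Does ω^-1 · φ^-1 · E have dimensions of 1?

yes

Sum the exponent of each base dimension across the product:
  M: −[ω]_M − [φ]_M + [E]_M = −(0) − (1) + (1) = 0
  L: −[ω]_L − [φ]_L + [E]_L = −(0) − (2) + (2) = 0
  T: −[ω]_T − [φ]_T + [E]_T = −(-1) − (-1) + (-2) = 0
All base exponents vanish — dimensionless.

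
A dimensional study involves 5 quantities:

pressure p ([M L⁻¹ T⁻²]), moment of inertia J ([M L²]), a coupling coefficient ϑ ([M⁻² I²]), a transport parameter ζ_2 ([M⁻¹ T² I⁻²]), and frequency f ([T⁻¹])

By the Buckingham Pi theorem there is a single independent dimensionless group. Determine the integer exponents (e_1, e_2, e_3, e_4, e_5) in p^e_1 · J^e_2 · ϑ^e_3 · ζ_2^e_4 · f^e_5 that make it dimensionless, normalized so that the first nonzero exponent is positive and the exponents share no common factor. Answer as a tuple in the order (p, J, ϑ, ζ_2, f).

(2, 1, 1, 1, -2)

M: e_1·(1) + e_2·(1) + e_3·(-2) + e_4·(-1) + e_5·(0) = 0
L: e_1·(-1) + e_2·(2) + e_3·(0) + e_4·(0) + e_5·(0) = 0
T: e_1·(-2) + e_2·(0) + e_3·(0) + e_4·(2) + e_5·(-1) = 0
I: e_1·(0) + e_2·(0) + e_3·(2) + e_4·(-2) + e_5·(0) = 0
Solving this homogeneous linear system for the smallest-integer solution (first nonzero entry positive) gives (2, 1, 1, 1, -2).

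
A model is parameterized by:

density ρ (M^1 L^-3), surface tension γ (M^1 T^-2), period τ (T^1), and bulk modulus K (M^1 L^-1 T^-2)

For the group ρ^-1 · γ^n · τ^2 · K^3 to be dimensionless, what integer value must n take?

-2

Balance the M exponent: (1)·n from γ, plus −(1) + 2·(0) + 3·(1) = 2 from the rest, must sum to zero.
n + 2 = 0, so n = -2.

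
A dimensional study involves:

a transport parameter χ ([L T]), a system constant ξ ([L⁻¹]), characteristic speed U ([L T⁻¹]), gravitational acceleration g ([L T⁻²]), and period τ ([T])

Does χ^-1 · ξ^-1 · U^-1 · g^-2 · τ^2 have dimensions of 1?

Sum the exponent of each base dimension across the product:
  L: −[χ]_L − [ξ]_L − [U]_L − 2·[g]_L + 2·[τ]_L = −(1) − (-1) − (1) − 2·(1) + 2·(0) = -3
  T: −[χ]_T − [ξ]_T − [U]_T − 2·[g]_T + 2·[τ]_T = −(1) − (0) − (-1) − 2·(-2) + 2·(1) = 6
Net dimensions [L⁻³ T⁶] ≠ [1] — not dimensionless.

no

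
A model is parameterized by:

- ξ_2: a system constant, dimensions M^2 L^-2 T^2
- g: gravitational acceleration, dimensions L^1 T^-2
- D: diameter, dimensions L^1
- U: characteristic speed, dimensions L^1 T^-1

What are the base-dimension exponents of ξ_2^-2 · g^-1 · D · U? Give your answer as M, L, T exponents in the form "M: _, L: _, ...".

Collect each base-dimension exponent across the product:
  M: −2·(2) − (0) + (0) + (0) = -4
  L: −2·(-2) − (1) + (1) + (1) = 5
  T: −2·(2) − (-2) + (0) + (-1) = -3
So the dimensions are [M⁻⁴ L⁵ T⁻³].

M: -4, L: 5, T: -3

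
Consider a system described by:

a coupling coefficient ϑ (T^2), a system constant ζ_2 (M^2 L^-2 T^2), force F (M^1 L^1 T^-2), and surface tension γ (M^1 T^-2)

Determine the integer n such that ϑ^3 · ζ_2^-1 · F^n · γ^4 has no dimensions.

Balance the M exponent: (1)·n from F, plus 3·(0) − (2) + 4·(1) = 2 from the rest, must sum to zero.
n + 2 = 0, so n = -2.

-2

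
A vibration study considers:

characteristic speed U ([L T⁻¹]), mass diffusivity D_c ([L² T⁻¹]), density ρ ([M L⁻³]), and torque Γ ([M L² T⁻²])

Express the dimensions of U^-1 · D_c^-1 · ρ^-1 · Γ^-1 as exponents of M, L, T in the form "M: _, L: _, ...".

M: -2, L: -2, T: 4

Collect each base-dimension exponent across the product:
  M: −(0) − (0) − (1) − (1) = -2
  L: −(1) − (2) − (-3) − (2) = -2
  T: −(-1) − (-1) − (0) − (-2) = 4
So the dimensions are [M⁻² L⁻² T⁴].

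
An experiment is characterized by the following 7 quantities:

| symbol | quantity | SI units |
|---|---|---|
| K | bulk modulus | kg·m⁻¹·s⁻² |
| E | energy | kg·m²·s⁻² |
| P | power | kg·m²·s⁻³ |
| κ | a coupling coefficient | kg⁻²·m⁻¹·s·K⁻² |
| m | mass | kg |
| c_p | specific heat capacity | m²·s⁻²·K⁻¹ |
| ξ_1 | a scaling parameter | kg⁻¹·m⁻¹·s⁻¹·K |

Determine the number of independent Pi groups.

3

There are 7 variables and 4 base dimensions (M, L, T, Θ).
The dimension matrix has rank 4.
Independent dimensionless groups: 7 − 4 = 3.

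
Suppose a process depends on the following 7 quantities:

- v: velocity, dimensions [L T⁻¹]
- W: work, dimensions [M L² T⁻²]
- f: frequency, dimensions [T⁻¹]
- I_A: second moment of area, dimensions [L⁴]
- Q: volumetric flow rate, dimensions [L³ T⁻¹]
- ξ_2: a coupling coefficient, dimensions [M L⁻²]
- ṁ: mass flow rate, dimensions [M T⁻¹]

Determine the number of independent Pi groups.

4

There are 7 variables and 3 base dimensions (M, L, T).
The dimension matrix has rank 3.
Independent dimensionless groups: 7 − 3 = 4.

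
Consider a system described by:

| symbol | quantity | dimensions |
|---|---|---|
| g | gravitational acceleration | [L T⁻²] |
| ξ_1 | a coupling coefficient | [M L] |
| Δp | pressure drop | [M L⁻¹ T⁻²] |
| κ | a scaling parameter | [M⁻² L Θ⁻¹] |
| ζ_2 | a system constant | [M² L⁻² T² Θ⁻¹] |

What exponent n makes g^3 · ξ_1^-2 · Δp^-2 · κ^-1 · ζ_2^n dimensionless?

1

Balance the M exponent: (2)·n from ζ_2, plus 3·(0) − 2·(1) − 2·(1) − (-2) = -2 from the rest, must sum to zero.
2n − 2 = 0, so n = 1.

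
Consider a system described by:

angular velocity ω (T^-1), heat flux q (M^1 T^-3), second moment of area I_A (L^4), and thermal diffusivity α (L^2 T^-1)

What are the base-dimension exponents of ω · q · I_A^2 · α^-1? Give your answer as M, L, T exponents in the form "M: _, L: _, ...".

Collect each base-dimension exponent across the product:
  M: (0) + (1) + 2·(0) − (0) = 1
  L: (0) + (0) + 2·(4) − (2) = 6
  T: (-1) + (-3) + 2·(0) − (-1) = -3
So the dimensions are [M L⁶ T⁻³].

M: 1, L: 6, T: -3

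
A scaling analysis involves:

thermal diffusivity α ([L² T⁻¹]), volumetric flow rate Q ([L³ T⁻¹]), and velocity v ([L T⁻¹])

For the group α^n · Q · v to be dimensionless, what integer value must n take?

-2

Balance the L exponent: (2)·n from α, plus (3) + (1) = 4 from the rest, must sum to zero.
2n + 4 = 0, so n = -2.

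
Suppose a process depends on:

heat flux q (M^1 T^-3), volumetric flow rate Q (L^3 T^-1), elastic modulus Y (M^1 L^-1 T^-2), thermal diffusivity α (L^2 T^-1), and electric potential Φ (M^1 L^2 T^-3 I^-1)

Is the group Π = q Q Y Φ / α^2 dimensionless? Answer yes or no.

Sum the exponent of each base dimension across the product:
  M: [q]_M + [Q]_M + [Y]_M − 2·[α]_M + [Φ]_M = (1) + (0) + (1) − 2·(0) + (1) = 3
  L: [q]_L + [Q]_L + [Y]_L − 2·[α]_L + [Φ]_L = (0) + (3) + (-1) − 2·(2) + (2) = 0
  T: [q]_T + [Q]_T + [Y]_T − 2·[α]_T + [Φ]_T = (-3) + (-1) + (-2) − 2·(-1) + (-3) = -7
  I: [q]_I + [Q]_I + [Y]_I − 2·[α]_I + [Φ]_I = (0) + (0) + (0) − 2·(0) + (-1) = -1
Net dimensions [M³ T⁻⁷ I⁻¹] ≠ [1] — not dimensionless.

no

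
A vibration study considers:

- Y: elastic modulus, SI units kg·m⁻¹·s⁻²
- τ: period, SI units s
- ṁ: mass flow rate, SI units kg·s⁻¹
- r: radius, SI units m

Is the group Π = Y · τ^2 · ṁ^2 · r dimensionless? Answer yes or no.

Sum the exponent of each base dimension across the product:
  M: [Y]_M + 2·[τ]_M + 2·[ṁ]_M + [r]_M = (1) + 2·(0) + 2·(1) + (0) = 3
  L: [Y]_L + 2·[τ]_L + 2·[ṁ]_L + [r]_L = (-1) + 2·(0) + 2·(0) + (1) = 0
  T: [Y]_T + 2·[τ]_T + 2·[ṁ]_T + [r]_T = (-2) + 2·(1) + 2·(-1) + (0) = -2
Net dimensions [M³ T⁻²] ≠ [1] — not dimensionless.

no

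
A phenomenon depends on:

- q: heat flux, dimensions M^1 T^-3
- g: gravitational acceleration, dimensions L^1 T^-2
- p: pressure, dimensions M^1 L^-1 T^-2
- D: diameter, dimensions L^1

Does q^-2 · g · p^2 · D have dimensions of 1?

Sum the exponent of each base dimension across the product:
  M: −2·[q]_M + [g]_M + 2·[p]_M + [D]_M = −2·(1) + (0) + 2·(1) + (0) = 0
  L: −2·[q]_L + [g]_L + 2·[p]_L + [D]_L = −2·(0) + (1) + 2·(-1) + (1) = 0
  T: −2·[q]_T + [g]_T + 2·[p]_T + [D]_T = −2·(-3) + (-2) + 2·(-2) + (0) = 0
All base exponents vanish — dimensionless.

yes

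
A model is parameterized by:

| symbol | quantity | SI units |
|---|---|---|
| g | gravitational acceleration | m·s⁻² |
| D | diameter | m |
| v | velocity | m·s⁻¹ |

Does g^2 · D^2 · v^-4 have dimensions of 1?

yes

Sum the exponent of each base dimension across the product:
  M: 2·[g]_M + 2·[D]_M − 4·[v]_M = 2·(0) + 2·(0) − 4·(0) = 0
  L: 2·[g]_L + 2·[D]_L − 4·[v]_L = 2·(1) + 2·(1) − 4·(1) = 0
  T: 2·[g]_T + 2·[D]_T − 4·[v]_T = 2·(-2) + 2·(0) − 4·(-1) = 0
All base exponents vanish — dimensionless.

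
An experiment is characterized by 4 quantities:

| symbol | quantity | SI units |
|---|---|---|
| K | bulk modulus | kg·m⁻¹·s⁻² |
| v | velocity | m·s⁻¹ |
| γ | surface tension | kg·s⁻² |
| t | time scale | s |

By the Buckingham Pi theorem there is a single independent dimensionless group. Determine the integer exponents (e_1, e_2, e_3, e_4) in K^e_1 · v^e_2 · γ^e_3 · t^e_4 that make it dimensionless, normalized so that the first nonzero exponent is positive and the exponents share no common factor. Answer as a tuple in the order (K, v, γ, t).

(1, 1, -1, 1)

M: e_1·(1) + e_2·(0) + e_3·(1) + e_4·(0) = 0
L: e_1·(-1) + e_2·(1) + e_3·(0) + e_4·(0) = 0
T: e_1·(-2) + e_2·(-1) + e_3·(-2) + e_4·(1) = 0
Solving this homogeneous linear system for the smallest-integer solution (first nonzero entry positive) gives (1, 1, -1, 1).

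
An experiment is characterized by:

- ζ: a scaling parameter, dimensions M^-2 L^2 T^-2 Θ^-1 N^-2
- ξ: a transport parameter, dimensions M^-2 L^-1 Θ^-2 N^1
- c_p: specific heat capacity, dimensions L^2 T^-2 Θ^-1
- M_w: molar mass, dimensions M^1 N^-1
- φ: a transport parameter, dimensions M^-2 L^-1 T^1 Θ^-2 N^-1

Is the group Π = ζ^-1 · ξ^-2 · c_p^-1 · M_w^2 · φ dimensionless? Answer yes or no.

Sum the exponent of each base dimension across the product:
  M: −[ζ]_M − 2·[ξ]_M − [c_p]_M + 2·[M_w]_M + [φ]_M = −(-2) − 2·(-2) − (0) + 2·(1) + (-2) = 6
  L: −[ζ]_L − 2·[ξ]_L − [c_p]_L + 2·[M_w]_L + [φ]_L = −(2) − 2·(-1) − (2) + 2·(0) + (-1) = -3
  T: −[ζ]_T − 2·[ξ]_T − [c_p]_T + 2·[M_w]_T + [φ]_T = −(-2) − 2·(0) − (-2) + 2·(0) + (1) = 5
  Θ: −[ζ]_Θ − 2·[ξ]_Θ − [c_p]_Θ + 2·[M_w]_Θ + [φ]_Θ = −(-1) − 2·(-2) − (-1) + 2·(0) + (-2) = 4
  N: −[ζ]_N − 2·[ξ]_N − [c_p]_N + 2·[M_w]_N + [φ]_N = −(-2) − 2·(1) − (0) + 2·(-1) + (-1) = -3
Net dimensions [M⁶ L⁻³ T⁵ Θ⁴ N⁻³] ≠ [1] — not dimensionless.

no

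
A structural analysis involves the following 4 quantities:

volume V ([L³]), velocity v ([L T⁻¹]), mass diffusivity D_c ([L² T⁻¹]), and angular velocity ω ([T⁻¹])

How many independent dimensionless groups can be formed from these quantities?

There are 4 variables and 2 base dimensions (L, T).
The dimension matrix has rank 2.
Independent dimensionless groups: 4 − 2 = 2.

2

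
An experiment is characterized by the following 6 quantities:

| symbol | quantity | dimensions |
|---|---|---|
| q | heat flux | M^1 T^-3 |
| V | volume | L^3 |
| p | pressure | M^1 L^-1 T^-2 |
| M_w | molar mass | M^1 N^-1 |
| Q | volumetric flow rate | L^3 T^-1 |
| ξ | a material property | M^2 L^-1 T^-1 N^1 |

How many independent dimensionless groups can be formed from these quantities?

2

There are 6 variables and 4 base dimensions (M, L, T, N).
The dimension matrix has rank 4.
Independent dimensionless groups: 6 − 4 = 2.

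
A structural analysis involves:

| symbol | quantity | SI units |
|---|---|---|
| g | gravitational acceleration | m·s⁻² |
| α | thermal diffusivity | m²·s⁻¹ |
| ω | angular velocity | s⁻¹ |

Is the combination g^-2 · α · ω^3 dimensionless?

yes

Sum the exponent of each base dimension across the product:
  M: −2·[g]_M + [α]_M + 3·[ω]_M = −2·(0) + (0) + 3·(0) = 0
  L: −2·[g]_L + [α]_L + 3·[ω]_L = −2·(1) + (2) + 3·(0) = 0
  T: −2·[g]_T + [α]_T + 3·[ω]_T = −2·(-2) + (-1) + 3·(-1) = 0
All base exponents vanish — dimensionless.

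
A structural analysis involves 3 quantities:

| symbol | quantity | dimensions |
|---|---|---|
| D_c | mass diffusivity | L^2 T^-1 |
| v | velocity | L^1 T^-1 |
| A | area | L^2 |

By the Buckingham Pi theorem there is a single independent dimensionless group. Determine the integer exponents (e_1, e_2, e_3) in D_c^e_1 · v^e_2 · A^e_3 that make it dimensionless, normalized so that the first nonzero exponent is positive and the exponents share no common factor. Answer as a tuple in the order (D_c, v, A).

L: e_1·(2) + e_2·(1) + e_3·(2) = 0
T: e_1·(-1) + e_2·(-1) + e_3·(0) = 0
Solving this homogeneous linear system for the smallest-integer solution (first nonzero entry positive) gives (2, -2, -1).

(2, -2, -1)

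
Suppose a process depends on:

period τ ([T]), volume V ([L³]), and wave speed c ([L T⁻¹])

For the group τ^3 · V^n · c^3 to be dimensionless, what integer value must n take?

Balance the L exponent: (3)·n from V, plus 3·(0) + 3·(1) = 3 from the rest, must sum to zero.
3n + 3 = 0, so n = -1.

-1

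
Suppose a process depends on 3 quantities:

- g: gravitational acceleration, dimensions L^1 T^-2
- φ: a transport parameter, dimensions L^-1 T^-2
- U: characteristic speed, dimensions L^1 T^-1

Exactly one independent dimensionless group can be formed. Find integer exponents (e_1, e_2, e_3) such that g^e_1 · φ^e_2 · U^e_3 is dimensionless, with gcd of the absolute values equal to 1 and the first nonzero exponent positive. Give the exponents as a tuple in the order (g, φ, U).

(3, -1, -4)

L: e_1·(1) + e_2·(-1) + e_3·(1) = 0
T: e_1·(-2) + e_2·(-2) + e_3·(-1) = 0
Solving this homogeneous linear system for the smallest-integer solution (first nonzero entry positive) gives (3, -1, -4).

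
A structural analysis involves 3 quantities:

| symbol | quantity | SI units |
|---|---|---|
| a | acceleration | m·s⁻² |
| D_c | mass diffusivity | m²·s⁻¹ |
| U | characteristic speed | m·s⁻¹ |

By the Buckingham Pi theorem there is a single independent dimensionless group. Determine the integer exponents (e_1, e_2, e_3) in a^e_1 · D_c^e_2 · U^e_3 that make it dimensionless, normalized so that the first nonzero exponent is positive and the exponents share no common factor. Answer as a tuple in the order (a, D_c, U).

(1, 1, -3)

L: e_1·(1) + e_2·(2) + e_3·(1) = 0
T: e_1·(-2) + e_2·(-1) + e_3·(-1) = 0
Solving this homogeneous linear system for the smallest-integer solution (first nonzero entry positive) gives (1, 1, -3).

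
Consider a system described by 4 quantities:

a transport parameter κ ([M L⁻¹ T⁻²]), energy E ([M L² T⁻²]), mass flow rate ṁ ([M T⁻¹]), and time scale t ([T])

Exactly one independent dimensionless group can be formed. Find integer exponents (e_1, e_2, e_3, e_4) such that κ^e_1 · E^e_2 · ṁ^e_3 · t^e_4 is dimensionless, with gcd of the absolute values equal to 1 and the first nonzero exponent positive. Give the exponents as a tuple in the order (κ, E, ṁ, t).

(2, 1, -3, 3)

M: e_1·(1) + e_2·(1) + e_3·(1) + e_4·(0) = 0
L: e_1·(-1) + e_2·(2) + e_3·(0) + e_4·(0) = 0
T: e_1·(-2) + e_2·(-2) + e_3·(-1) + e_4·(1) = 0
Solving this homogeneous linear system for the smallest-integer solution (first nonzero entry positive) gives (2, 1, -3, 3).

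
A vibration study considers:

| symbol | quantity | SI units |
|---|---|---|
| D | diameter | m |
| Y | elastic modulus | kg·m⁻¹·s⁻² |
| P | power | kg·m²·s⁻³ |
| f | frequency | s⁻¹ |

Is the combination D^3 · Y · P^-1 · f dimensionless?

Sum the exponent of each base dimension across the product:
  M: 3·[D]_M + [Y]_M − [P]_M + [f]_M = 3·(0) + (1) − (1) + (0) = 0
  L: 3·[D]_L + [Y]_L − [P]_L + [f]_L = 3·(1) + (-1) − (2) + (0) = 0
  T: 3·[D]_T + [Y]_T − [P]_T + [f]_T = 3·(0) + (-2) − (-3) + (-1) = 0
All base exponents vanish — dimensionless.

yes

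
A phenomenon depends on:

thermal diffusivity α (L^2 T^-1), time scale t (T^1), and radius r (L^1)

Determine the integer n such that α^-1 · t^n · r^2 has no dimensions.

Balance the T exponent: (1)·n from t, plus −(-1) + 2·(0) = 1 from the rest, must sum to zero.
n + 1 = 0, so n = -1.

-1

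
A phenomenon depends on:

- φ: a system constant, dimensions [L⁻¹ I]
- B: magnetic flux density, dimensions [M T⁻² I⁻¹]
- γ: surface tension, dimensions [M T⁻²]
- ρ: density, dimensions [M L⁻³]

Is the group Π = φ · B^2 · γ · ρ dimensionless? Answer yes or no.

Sum the exponent of each base dimension across the product:
  M: [φ]_M + 2·[B]_M + [γ]_M + [ρ]_M = (0) + 2·(1) + (1) + (1) = 4
  L: [φ]_L + 2·[B]_L + [γ]_L + [ρ]_L = (-1) + 2·(0) + (0) + (-3) = -4
  T: [φ]_T + 2·[B]_T + [γ]_T + [ρ]_T = (0) + 2·(-2) + (-2) + (0) = -6
  I: [φ]_I + 2·[B]_I + [γ]_I + [ρ]_I = (1) + 2·(-1) + (0) + (0) = -1
Net dimensions [M⁴ L⁻⁴ T⁻⁶ I⁻¹] ≠ [1] — not dimensionless.

no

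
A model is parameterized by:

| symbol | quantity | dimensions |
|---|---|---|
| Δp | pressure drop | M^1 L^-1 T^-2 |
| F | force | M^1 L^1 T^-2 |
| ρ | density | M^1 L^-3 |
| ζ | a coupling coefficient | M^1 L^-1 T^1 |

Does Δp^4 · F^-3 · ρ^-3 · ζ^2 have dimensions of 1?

Sum the exponent of each base dimension across the product:
  M: 4·[Δp]_M − 3·[F]_M − 3·[ρ]_M + 2·[ζ]_M = 4·(1) − 3·(1) − 3·(1) + 2·(1) = 0
  L: 4·[Δp]_L − 3·[F]_L − 3·[ρ]_L + 2·[ζ]_L = 4·(-1) − 3·(1) − 3·(-3) + 2·(-1) = 0
  T: 4·[Δp]_T − 3·[F]_T − 3·[ρ]_T + 2·[ζ]_T = 4·(-2) − 3·(-2) − 3·(0) + 2·(1) = 0
All base exponents vanish — dimensionless.

yes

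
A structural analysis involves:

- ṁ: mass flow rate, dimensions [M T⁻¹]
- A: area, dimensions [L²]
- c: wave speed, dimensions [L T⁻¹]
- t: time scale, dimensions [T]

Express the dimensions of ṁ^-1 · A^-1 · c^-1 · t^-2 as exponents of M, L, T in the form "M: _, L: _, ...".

Collect each base-dimension exponent across the product:
  M: −(1) − (0) − (0) − 2·(0) = -1
  L: −(0) − (2) − (1) − 2·(0) = -3
  T: −(-1) − (0) − (-1) − 2·(1) = 0
So the dimensions are [M⁻¹ L⁻³].

M: -1, L: -3, T: 0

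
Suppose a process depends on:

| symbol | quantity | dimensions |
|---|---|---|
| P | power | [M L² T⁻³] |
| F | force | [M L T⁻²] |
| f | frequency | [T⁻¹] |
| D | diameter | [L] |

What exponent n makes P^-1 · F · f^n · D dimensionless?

1

Balance the T exponent: (-1)·n from f, plus −(-3) + (-2) + (0) = 1 from the rest, must sum to zero.
−n + 1 = 0, so n = 1.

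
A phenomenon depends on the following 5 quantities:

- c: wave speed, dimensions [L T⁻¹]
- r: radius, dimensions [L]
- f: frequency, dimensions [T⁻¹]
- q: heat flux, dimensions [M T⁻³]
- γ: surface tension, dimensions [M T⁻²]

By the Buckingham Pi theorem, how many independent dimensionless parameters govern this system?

There are 5 variables and 3 base dimensions (M, L, T).
The dimension matrix has rank 3.
Independent dimensionless groups: 5 − 3 = 2.

2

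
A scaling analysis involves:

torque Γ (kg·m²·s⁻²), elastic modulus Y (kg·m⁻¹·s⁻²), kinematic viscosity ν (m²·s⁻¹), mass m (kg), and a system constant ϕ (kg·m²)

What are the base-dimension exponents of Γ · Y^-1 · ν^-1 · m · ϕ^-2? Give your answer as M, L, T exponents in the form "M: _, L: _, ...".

Collect each base-dimension exponent across the product:
  M: (1) − (1) − (0) + (1) − 2·(1) = -1
  L: (2) − (-1) − (2) + (0) − 2·(2) = -3
  T: (-2) − (-2) − (-1) + (0) − 2·(0) = 1
So the dimensions are [M⁻¹ L⁻³ T].

M: -1, L: -3, T: 1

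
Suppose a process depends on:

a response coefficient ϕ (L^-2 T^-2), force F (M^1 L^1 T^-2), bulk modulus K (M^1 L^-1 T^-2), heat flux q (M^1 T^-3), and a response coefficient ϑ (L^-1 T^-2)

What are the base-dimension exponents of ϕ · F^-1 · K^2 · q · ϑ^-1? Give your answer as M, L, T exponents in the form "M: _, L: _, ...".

M: 2, L: -4, T: -5

Collect each base-dimension exponent across the product:
  M: (0) − (1) + 2·(1) + (1) − (0) = 2
  L: (-2) − (1) + 2·(-1) + (0) − (-1) = -4
  T: (-2) − (-2) + 2·(-2) + (-3) − (-2) = -5
So the dimensions are [M² L⁻⁴ T⁻⁵].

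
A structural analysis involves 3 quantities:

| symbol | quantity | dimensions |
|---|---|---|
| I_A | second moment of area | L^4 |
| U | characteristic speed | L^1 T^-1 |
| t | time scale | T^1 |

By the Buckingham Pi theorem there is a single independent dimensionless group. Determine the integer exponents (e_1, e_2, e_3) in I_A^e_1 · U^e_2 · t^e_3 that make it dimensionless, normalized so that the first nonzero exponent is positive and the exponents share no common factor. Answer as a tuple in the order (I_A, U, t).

(1, -4, -4)

L: e_1·(4) + e_2·(1) + e_3·(0) = 0
T: e_1·(0) + e_2·(-1) + e_3·(1) = 0
Solving this homogeneous linear system for the smallest-integer solution (first nonzero entry positive) gives (1, -4, -4).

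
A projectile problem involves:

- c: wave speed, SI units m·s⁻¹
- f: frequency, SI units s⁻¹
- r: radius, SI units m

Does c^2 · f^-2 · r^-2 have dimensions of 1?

Sum the exponent of each base dimension across the product:
  L: 2·[c]_L − 2·[f]_L − 2·[r]_L = 2·(1) − 2·(0) − 2·(1) = 0
  T: 2·[c]_T − 2·[f]_T − 2·[r]_T = 2·(-1) − 2·(-1) − 2·(0) = 0
All base exponents vanish — dimensionless.

yes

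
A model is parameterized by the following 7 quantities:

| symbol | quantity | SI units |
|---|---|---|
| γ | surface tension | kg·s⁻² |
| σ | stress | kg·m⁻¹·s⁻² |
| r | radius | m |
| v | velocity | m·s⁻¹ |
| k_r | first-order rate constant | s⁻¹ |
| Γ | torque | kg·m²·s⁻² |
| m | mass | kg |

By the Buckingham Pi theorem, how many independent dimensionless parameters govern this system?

4

There are 7 variables and 3 base dimensions (M, L, T).
The dimension matrix has rank 3.
Independent dimensionless groups: 7 − 3 = 4.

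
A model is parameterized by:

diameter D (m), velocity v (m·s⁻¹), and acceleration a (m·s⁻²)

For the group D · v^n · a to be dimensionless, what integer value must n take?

Balance the L exponent: (1)·n from v, plus (1) + (1) = 2 from the rest, must sum to zero.
n + 2 = 0, so n = -2.

-2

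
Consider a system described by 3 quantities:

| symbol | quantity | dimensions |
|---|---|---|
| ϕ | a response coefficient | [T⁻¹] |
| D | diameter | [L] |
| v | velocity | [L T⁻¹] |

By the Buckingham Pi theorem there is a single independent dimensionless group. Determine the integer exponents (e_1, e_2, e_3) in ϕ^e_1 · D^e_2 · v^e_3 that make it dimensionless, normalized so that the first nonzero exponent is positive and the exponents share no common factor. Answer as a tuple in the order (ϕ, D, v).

(1, 1, -1)

L: e_1·(0) + e_2·(1) + e_3·(1) = 0
T: e_1·(-1) + e_2·(0) + e_3·(-1) = 0
Solving this homogeneous linear system for the smallest-integer solution (first nonzero entry positive) gives (1, 1, -1).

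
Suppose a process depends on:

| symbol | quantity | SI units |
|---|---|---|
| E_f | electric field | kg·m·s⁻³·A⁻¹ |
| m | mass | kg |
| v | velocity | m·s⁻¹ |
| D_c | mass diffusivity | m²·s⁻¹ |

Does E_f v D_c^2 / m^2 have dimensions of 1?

no

Sum the exponent of each base dimension across the product:
  M: [E_f]_M − 2·[m]_M + [v]_M + 2·[D_c]_M = (1) − 2·(1) + (0) + 2·(0) = -1
  L: [E_f]_L − 2·[m]_L + [v]_L + 2·[D_c]_L = (1) − 2·(0) + (1) + 2·(2) = 6
  T: [E_f]_T − 2·[m]_T + [v]_T + 2·[D_c]_T = (-3) − 2·(0) + (-1) + 2·(-1) = -6
  I: [E_f]_I − 2·[m]_I + [v]_I + 2·[D_c]_I = (-1) − 2·(0) + (0) + 2·(0) = -1
Net dimensions [M⁻¹ L⁶ T⁻⁶ I⁻¹] ≠ [1] — not dimensionless.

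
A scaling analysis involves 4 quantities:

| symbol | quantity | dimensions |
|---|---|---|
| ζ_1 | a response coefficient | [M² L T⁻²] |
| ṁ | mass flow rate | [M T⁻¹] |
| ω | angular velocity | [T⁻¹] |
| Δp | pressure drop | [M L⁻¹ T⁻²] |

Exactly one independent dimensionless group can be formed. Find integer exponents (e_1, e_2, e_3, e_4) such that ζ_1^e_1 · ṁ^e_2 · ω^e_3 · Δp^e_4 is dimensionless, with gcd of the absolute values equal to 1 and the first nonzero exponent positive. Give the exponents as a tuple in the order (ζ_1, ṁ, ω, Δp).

M: e_1·(2) + e_2·(1) + e_3·(0) + e_4·(1) = 0
L: e_1·(1) + e_2·(0) + e_3·(0) + e_4·(-1) = 0
T: e_1·(-2) + e_2·(-1) + e_3·(-1) + e_4·(-2) = 0
Solving this homogeneous linear system for the smallest-integer solution (first nonzero entry positive) gives (1, -3, -1, 1).

(1, -3, -1, 1)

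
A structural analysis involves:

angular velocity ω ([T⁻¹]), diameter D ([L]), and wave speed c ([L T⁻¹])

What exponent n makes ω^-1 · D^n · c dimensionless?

Balance the L exponent: (1)·n from D, plus −(0) + (1) = 1 from the rest, must sum to zero.
n + 1 = 0, so n = -1.

-1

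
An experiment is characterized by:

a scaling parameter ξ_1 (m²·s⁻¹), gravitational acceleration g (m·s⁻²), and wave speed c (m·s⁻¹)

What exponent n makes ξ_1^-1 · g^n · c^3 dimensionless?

-1

Balance the L exponent: (1)·n from g, plus −(2) + 3·(1) = 1 from the rest, must sum to zero.
n + 1 = 0, so n = -1.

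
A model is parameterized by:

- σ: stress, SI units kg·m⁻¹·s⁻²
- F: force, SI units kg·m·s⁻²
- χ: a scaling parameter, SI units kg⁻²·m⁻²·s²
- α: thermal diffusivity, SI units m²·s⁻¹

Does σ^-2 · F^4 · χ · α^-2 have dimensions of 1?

yes

Sum the exponent of each base dimension across the product:
  M: −2·[σ]_M + 4·[F]_M + [χ]_M − 2·[α]_M = −2·(1) + 4·(1) + (-2) − 2·(0) = 0
  L: −2·[σ]_L + 4·[F]_L + [χ]_L − 2·[α]_L = −2·(-1) + 4·(1) + (-2) − 2·(2) = 0
  T: −2·[σ]_T + 4·[F]_T + [χ]_T − 2·[α]_T = −2·(-2) + 4·(-2) + (2) − 2·(-1) = 0
All base exponents vanish — dimensionless.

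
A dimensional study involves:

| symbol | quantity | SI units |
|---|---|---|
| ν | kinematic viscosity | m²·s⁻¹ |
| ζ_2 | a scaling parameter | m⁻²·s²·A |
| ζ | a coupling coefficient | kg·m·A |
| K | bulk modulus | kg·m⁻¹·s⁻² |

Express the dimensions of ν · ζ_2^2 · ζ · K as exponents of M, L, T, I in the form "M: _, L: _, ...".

Collect each base-dimension exponent across the product:
  M: (0) + 2·(0) + (1) + (1) = 2
  L: (2) + 2·(-2) + (1) + (-1) = -2
  T: (-1) + 2·(2) + (0) + (-2) = 1
  I: (0) + 2·(1) + (1) + (0) = 3
So the dimensions are [M² L⁻² T I³].

M: 2, L: -2, T: 1, I: 3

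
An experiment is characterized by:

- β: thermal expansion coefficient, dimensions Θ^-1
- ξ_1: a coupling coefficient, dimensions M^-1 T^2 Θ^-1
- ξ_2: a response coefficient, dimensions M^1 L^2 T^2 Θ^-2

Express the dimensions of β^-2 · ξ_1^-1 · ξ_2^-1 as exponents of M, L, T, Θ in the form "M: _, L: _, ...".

Collect each base-dimension exponent across the product:
  M: −2·(0) − (-1) − (1) = 0
  L: −2·(0) − (0) − (2) = -2
  T: −2·(0) − (2) − (2) = -4
  Θ: −2·(-1) − (-1) − (-2) = 5
So the dimensions are [L⁻² T⁻⁴ Θ⁵].

M: 0, L: -2, T: -4, Θ: 5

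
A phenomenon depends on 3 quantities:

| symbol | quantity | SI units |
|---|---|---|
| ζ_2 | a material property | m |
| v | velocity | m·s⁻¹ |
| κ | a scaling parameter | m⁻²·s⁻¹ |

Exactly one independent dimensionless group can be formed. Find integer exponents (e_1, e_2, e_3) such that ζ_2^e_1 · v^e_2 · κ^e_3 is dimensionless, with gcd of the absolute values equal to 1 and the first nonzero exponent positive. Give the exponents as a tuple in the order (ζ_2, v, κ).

L: e_1·(1) + e_2·(1) + e_3·(-2) = 0
T: e_1·(0) + e_2·(-1) + e_3·(-1) = 0
Solving this homogeneous linear system for the smallest-integer solution (first nonzero entry positive) gives (3, -1, 1).

(3, -1, 1)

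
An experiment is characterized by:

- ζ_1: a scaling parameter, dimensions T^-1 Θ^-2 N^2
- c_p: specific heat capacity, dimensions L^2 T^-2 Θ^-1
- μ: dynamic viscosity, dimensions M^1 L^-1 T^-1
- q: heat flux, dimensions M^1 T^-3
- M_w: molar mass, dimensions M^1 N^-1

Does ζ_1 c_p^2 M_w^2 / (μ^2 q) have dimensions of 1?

no

Sum the exponent of each base dimension across the product:
  M: [ζ_1]_M + 2·[c_p]_M − 2·[μ]_M − [q]_M + 2·[M_w]_M = (0) + 2·(0) − 2·(1) − (1) + 2·(1) = -1
  L: [ζ_1]_L + 2·[c_p]_L − 2·[μ]_L − [q]_L + 2·[M_w]_L = (0) + 2·(2) − 2·(-1) − (0) + 2·(0) = 6
  T: [ζ_1]_T + 2·[c_p]_T − 2·[μ]_T − [q]_T + 2·[M_w]_T = (-1) + 2·(-2) − 2·(-1) − (-3) + 2·(0) = 0
  Θ: [ζ_1]_Θ + 2·[c_p]_Θ − 2·[μ]_Θ − [q]_Θ + 2·[M_w]_Θ = (-2) + 2·(-1) − 2·(0) − (0) + 2·(0) = -4
  N: [ζ_1]_N + 2·[c_p]_N − 2·[μ]_N − [q]_N + 2·[M_w]_N = (2) + 2·(0) − 2·(0) − (0) + 2·(-1) = 0
Net dimensions [M⁻¹ L⁶ Θ⁻⁴] ≠ [1] — not dimensionless.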